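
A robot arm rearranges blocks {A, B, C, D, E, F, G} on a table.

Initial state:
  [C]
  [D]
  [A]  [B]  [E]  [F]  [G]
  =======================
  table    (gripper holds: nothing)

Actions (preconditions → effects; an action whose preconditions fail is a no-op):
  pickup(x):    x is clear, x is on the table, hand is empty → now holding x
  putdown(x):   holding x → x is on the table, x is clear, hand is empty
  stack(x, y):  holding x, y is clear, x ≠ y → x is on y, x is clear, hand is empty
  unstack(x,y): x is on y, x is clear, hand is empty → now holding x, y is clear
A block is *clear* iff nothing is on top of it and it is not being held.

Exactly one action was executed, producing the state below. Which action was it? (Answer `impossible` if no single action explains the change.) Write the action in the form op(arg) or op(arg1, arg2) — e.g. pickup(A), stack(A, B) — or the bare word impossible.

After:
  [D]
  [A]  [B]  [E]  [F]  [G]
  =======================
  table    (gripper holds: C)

target: towers=[A/D; B; E; F; G] holding=C
         pickup(B) → towers=[A/D/C; E; F; G] holding=B
         pickup(F) → towers=[A/D/C; B; E; G] holding=F
         pickup(G) → towers=[A/D/C; B; E; F] holding=G
         pickup(E) → towers=[A/D/C; B; F; G] holding=E
     unstack(C, D) → towers=[A/D; B; E; F; G] holding=C  ← match

unstack(C, D)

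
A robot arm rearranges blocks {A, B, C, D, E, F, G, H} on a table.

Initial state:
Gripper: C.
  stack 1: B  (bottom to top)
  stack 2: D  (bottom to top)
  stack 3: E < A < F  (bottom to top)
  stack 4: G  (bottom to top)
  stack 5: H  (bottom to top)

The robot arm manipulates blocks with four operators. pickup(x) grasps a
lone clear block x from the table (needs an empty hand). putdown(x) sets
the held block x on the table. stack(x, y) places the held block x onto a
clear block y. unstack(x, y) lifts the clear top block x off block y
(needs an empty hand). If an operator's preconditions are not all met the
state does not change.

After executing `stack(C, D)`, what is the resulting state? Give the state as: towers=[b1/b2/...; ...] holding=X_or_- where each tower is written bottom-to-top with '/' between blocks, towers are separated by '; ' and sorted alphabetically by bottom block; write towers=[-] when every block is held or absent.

before: towers=[B; D; E/A/F; G; H] holding=C
pre[stack(C, D)]: holding(C) ✓, clear(D) ✓, C≠D ✓
all met → apply stack(C, D)
after:  towers=[B; D/C; E/A/F; G; H] holding=-

towers=[B; D/C; E/A/F; G; H] holding=-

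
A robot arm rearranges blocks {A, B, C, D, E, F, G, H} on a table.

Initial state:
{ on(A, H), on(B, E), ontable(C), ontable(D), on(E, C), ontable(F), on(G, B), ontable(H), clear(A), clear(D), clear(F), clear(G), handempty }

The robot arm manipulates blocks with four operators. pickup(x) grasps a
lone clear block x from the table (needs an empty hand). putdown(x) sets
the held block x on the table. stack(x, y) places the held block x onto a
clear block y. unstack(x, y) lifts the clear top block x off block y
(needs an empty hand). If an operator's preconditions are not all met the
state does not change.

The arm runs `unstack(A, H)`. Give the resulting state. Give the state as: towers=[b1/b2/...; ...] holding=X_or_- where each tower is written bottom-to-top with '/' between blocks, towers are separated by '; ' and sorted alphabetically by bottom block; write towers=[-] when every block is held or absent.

towers=[C/E/B/G; D; F; H] holding=A

before: towers=[C/E/B/G; D; F; H/A] holding=-
pre[unstack(A, H)]: on(A,H) yes, clear(A) yes, handempty yes
all met → apply unstack(A, H)
after:  towers=[C/E/B/G; D; F; H] holding=A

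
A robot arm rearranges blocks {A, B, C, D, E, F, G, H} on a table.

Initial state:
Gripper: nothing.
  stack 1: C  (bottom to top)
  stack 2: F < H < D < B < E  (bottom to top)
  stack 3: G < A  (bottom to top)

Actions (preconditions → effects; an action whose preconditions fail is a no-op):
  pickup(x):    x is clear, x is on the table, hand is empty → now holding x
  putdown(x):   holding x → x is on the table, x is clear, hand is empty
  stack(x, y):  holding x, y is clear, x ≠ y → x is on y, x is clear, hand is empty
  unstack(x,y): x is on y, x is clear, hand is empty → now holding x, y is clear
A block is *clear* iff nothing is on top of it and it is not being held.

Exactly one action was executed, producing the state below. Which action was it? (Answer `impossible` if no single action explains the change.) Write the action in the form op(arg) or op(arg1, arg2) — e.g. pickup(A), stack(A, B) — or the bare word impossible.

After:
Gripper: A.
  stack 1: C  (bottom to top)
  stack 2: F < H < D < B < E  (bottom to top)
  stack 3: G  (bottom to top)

target: towers=[C; F/H/D/B/E; G] holding=A
     unstack(A, G) → towers=[C; F/H/D/B/E; G] holding=A  ← match
     unstack(E, B) → towers=[C; F/H/D/B; G/A] holding=E
         pickup(C) → towers=[F/H/D/B/E; G/A] holding=C

unstack(A, G)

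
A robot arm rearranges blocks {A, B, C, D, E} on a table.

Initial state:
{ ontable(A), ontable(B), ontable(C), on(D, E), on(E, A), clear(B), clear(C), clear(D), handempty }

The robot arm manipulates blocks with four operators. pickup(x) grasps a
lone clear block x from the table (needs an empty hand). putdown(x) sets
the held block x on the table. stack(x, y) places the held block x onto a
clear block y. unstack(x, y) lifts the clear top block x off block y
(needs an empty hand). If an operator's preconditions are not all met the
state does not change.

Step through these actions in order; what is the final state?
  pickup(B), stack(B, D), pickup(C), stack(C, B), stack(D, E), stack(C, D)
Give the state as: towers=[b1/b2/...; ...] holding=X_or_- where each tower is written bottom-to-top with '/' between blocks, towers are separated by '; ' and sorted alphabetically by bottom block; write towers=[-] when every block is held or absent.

towers=[A/E/D/B/C] holding=-

step 1 (pickup(B)): towers=[A/E/D; C] holding=B
step 2 (stack(B, D)): towers=[A/E/D/B; C] holding=-
step 3 (pickup(C)): towers=[A/E/D/B] holding=C
step 4 (stack(C, B)): towers=[A/E/D/B/C] holding=-
step 5 (stack(D, E)) [no-op]: towers=[A/E/D/B/C] holding=-
step 6 (stack(C, D)) [no-op]: towers=[A/E/D/B/C] holding=-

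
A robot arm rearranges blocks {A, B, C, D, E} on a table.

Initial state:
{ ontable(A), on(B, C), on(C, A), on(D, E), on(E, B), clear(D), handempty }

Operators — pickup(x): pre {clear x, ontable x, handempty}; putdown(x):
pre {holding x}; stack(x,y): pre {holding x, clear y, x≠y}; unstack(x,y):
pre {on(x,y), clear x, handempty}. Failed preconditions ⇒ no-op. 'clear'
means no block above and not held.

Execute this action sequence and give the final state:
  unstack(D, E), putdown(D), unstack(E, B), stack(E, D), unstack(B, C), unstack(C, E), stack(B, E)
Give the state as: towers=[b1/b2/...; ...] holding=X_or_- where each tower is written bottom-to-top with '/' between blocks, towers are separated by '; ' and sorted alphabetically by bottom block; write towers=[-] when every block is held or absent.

step 1 (unstack(D, E)): towers=[A/C/B/E] holding=D
step 2 (putdown(D)): towers=[A/C/B/E; D] holding=-
step 3 (unstack(E, B)): towers=[A/C/B; D] holding=E
step 4 (stack(E, D)): towers=[A/C/B; D/E] holding=-
step 5 (unstack(B, C)): towers=[A/C; D/E] holding=B
step 6 (unstack(C, E)) [no-op]: towers=[A/C; D/E] holding=B
step 7 (stack(B, E)): towers=[A/C; D/E/B] holding=-

towers=[A/C; D/E/B] holding=-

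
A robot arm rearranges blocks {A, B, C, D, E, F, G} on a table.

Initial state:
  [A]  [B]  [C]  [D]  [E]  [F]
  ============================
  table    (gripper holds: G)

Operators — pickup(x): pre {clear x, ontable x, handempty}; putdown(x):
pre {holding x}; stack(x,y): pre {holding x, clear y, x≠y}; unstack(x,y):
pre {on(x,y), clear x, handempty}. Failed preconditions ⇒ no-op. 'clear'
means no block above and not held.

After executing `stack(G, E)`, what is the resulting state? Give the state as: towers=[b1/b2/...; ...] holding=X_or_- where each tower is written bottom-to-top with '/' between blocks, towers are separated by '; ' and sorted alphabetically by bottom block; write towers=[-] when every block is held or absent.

towers=[A; B; C; D; E/G; F] holding=-

before: towers=[A; B; C; D; E; F] holding=G
pre[stack(G, E)]: holding(G) yes, clear(E) yes, G≠E yes
all met → apply stack(G, E)
after:  towers=[A; B; C; D; E/G; F] holding=-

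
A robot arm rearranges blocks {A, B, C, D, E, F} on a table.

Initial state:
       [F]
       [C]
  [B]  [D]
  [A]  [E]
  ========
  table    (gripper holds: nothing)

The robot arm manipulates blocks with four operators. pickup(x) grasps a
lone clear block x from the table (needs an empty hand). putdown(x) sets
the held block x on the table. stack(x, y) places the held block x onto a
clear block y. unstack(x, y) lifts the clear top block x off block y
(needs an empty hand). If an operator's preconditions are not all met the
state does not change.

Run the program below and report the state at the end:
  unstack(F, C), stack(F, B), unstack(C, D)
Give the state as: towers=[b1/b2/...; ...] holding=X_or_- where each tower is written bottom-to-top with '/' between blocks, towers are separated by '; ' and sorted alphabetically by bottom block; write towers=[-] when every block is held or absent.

towers=[A/B/F; E/D] holding=C

step 1 (unstack(F, C)): towers=[A/B; E/D/C] holding=F
step 2 (stack(F, B)): towers=[A/B/F; E/D/C] holding=-
step 3 (unstack(C, D)): towers=[A/B/F; E/D] holding=C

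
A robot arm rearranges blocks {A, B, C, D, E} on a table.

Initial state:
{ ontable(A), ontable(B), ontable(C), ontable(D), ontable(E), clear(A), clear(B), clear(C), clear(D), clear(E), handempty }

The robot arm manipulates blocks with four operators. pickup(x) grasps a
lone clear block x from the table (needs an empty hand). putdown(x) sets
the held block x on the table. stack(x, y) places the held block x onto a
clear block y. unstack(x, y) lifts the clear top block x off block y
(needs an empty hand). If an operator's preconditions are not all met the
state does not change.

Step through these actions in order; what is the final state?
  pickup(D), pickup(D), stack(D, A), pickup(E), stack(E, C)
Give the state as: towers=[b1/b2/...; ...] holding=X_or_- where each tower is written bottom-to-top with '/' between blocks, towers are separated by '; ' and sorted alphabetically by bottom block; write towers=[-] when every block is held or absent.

step 1 (pickup(D)): towers=[A; B; C; E] holding=D
step 2 (pickup(D)) [no-op]: towers=[A; B; C; E] holding=D
step 3 (stack(D, A)): towers=[A/D; B; C; E] holding=-
step 4 (pickup(E)): towers=[A/D; B; C] holding=E
step 5 (stack(E, C)): towers=[A/D; B; C/E] holding=-

towers=[A/D; B; C/E] holding=-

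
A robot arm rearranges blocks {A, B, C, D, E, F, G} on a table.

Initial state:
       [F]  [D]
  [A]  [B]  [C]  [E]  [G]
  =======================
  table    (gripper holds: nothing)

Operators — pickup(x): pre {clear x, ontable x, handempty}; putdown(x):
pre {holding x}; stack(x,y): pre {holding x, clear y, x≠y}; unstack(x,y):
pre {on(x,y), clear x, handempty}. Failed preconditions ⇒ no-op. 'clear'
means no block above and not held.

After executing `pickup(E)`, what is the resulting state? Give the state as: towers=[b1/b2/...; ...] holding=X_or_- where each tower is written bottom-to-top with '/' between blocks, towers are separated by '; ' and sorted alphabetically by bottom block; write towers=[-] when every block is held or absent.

towers=[A; B/F; C/D; G] holding=E

before: towers=[A; B/F; C/D; E; G] holding=-
pre[pickup(E)]: clear(E) ok, ontable(E) ok, handempty ok
all met → apply pickup(E)
after:  towers=[A; B/F; C/D; G] holding=E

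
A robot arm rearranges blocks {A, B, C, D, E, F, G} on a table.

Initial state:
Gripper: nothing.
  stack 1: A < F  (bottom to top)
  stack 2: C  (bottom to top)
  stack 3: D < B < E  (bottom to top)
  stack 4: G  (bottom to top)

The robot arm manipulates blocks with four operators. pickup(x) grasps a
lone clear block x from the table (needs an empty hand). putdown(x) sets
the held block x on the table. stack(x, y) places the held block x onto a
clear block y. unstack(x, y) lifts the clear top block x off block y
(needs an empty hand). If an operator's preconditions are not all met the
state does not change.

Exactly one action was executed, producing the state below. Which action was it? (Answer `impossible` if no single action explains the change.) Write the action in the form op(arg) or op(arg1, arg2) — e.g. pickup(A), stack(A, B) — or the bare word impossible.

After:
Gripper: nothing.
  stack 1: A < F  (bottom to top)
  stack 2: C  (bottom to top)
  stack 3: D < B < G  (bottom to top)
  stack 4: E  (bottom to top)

impossible

target: towers=[A/F; C; D/B/G; E] holding=-
     unstack(F, A) → towers=[A; C; D/B/E; G] holding=F
         pickup(G) → towers=[A/F; C; D/B/E] holding=G
     unstack(E, B) → towers=[A/F; C; D/B; G] holding=E
         pickup(C) → towers=[A/F; D/B/E; G] holding=C
none of the 4 applicable actions match → impossible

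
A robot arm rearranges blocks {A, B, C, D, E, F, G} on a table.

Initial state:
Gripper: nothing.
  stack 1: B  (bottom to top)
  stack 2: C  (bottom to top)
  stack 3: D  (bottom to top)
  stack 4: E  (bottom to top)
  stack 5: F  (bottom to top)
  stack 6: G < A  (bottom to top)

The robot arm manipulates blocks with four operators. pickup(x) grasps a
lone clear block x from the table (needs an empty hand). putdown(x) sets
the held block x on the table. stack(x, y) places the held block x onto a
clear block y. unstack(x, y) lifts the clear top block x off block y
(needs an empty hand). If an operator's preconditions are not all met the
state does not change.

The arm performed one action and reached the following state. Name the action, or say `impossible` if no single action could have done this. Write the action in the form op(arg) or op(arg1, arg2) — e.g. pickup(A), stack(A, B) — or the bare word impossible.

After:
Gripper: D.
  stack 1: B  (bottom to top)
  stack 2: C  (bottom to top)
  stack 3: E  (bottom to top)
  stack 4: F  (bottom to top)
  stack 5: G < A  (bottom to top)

target: towers=[B; C; E; F; G/A] holding=D
         pickup(B) → towers=[C; D; E; F; G/A] holding=B
         pickup(F) → towers=[B; C; D; E; G/A] holding=F
         pickup(D) → towers=[B; C; E; F; G/A] holding=D  ← match
     unstack(A, G) → towers=[B; C; D; E; F; G] holding=A
         pickup(E) → towers=[B; C; D; F; G/A] holding=E
         pickup(C) → towers=[B; D; E; F; G/A] holding=C

pickup(D)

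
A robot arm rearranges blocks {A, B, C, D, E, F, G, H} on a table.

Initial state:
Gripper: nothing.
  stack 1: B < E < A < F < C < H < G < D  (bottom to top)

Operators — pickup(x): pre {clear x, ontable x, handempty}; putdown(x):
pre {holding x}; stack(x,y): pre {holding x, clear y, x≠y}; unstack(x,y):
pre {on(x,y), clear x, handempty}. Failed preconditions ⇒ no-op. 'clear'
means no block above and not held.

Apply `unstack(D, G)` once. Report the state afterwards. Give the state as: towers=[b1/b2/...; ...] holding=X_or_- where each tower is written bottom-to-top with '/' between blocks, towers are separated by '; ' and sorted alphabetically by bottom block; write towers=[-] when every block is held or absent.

before: towers=[B/E/A/F/C/H/G/D] holding=-
pre[unstack(D, G)]: on(D,G) ✓, clear(D) ✓, handempty ✓
all met → apply unstack(D, G)
after:  towers=[B/E/A/F/C/H/G] holding=D

towers=[B/E/A/F/C/H/G] holding=D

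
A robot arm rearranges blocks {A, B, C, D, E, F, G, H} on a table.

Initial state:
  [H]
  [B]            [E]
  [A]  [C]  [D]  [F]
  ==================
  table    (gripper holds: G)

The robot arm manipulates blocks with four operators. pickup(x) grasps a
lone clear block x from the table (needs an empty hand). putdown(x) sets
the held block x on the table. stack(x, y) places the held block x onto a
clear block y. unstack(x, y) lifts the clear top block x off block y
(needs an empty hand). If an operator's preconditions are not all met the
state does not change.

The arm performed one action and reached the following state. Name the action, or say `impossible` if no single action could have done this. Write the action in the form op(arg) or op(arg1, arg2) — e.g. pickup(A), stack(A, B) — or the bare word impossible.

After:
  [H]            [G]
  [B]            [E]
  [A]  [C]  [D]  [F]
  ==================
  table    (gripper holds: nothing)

target: towers=[A/B/H; C; D; F/E/G] holding=-
        putdown(G) → towers=[A/B/H; C; D; F/E; G] holding=-
       stack(G, E) → towers=[A/B/H; C; D; F/E/G] holding=-  ← match
       stack(G, H) → towers=[A/B/H/G; C; D; F/E] holding=-
       stack(G, D) → towers=[A/B/H; C; D/G; F/E] holding=-
       stack(G, C) → towers=[A/B/H; C/G; D; F/E] holding=-

stack(G, E)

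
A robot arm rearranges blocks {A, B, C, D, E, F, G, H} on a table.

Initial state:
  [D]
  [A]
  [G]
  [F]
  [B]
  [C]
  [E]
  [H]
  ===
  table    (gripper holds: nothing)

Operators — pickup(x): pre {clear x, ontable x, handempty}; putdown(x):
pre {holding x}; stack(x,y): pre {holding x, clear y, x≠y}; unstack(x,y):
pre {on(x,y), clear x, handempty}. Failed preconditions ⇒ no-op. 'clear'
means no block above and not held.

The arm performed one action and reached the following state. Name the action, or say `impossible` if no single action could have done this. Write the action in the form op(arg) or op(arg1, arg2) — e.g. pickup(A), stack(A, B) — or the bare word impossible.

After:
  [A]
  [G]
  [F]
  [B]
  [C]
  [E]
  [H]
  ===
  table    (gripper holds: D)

unstack(D, A)

target: towers=[H/E/C/B/F/G/A] holding=D
     unstack(D, A) → towers=[H/E/C/B/F/G/A] holding=D  ← match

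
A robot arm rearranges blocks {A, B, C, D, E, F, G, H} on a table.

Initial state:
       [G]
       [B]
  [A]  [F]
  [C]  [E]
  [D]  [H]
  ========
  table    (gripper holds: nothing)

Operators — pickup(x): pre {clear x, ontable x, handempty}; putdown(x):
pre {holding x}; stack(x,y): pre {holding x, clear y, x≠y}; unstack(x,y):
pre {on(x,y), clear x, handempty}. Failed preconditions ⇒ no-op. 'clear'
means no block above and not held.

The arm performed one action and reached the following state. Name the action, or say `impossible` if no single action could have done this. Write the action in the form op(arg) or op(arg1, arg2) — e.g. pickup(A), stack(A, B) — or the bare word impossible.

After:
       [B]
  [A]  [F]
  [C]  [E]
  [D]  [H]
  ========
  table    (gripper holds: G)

unstack(G, B)

target: towers=[D/C/A; H/E/F/B] holding=G
     unstack(G, B) → towers=[D/C/A; H/E/F/B] holding=G  ← match
     unstack(A, C) → towers=[D/C; H/E/F/B/G] holding=A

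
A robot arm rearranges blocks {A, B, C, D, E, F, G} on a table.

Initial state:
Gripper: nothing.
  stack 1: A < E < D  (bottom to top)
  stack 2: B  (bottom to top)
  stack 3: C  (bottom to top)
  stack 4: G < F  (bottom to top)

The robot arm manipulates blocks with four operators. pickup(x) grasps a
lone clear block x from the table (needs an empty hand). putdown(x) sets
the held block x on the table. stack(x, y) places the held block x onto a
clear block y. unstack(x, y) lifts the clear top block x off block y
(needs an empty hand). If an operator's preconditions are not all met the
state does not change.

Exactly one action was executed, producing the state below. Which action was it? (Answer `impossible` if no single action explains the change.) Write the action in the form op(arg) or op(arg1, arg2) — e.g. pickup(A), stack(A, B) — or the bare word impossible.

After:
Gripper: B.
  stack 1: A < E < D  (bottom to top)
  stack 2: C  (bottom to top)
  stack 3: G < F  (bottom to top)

pickup(B)

target: towers=[A/E/D; C; G/F] holding=B
         pickup(B) → towers=[A/E/D; C; G/F] holding=B  ← match
     unstack(F, G) → towers=[A/E/D; B; C; G] holding=F
     unstack(D, E) → towers=[A/E; B; C; G/F] holding=D
         pickup(C) → towers=[A/E/D; B; G/F] holding=C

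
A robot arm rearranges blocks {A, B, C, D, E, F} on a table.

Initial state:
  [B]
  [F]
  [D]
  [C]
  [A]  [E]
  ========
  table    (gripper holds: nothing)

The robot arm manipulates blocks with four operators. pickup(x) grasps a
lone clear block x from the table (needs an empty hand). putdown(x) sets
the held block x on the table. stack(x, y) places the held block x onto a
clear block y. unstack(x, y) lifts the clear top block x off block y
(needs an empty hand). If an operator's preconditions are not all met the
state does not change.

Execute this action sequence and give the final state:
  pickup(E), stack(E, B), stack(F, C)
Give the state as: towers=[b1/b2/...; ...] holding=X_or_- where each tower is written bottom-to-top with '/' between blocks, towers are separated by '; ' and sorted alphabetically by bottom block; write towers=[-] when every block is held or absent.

step 1 (pickup(E)): towers=[A/C/D/F/B] holding=E
step 2 (stack(E, B)): towers=[A/C/D/F/B/E] holding=-
step 3 (stack(F, C)) [no-op]: towers=[A/C/D/F/B/E] holding=-

towers=[A/C/D/F/B/E] holding=-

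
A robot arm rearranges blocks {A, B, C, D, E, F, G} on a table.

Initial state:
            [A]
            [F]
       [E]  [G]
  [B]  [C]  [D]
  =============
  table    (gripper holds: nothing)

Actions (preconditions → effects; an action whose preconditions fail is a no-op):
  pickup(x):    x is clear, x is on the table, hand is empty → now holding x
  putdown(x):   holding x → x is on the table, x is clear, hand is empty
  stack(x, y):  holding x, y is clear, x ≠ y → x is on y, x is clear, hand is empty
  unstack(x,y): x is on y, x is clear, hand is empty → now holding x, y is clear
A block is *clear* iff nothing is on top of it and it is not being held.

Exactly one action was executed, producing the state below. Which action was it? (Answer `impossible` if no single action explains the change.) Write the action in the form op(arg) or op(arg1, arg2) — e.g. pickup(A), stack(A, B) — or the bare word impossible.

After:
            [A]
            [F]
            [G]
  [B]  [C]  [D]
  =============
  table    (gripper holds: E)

target: towers=[B; C; D/G/F/A] holding=E
         pickup(B) → towers=[C/E; D/G/F/A] holding=B
     unstack(A, F) → towers=[B; C/E; D/G/F] holding=A
     unstack(E, C) → towers=[B; C; D/G/F/A] holding=E  ← match

unstack(E, C)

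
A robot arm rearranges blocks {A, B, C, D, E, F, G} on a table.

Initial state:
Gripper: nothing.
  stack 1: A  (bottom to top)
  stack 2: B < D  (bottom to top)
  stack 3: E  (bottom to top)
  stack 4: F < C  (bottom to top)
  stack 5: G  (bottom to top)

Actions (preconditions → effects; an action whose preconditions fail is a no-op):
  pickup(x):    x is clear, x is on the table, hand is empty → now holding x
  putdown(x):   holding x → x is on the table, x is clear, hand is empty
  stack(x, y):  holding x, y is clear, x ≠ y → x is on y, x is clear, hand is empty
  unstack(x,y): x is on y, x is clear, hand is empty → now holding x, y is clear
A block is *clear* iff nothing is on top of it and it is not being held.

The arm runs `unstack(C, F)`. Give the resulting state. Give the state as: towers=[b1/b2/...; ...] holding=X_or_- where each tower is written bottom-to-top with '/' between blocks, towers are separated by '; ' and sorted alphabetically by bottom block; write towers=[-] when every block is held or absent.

before: towers=[A; B/D; E; F/C; G] holding=-
pre[unstack(C, F)]: on(C,F) yes, clear(C) yes, handempty yes
all met → apply unstack(C, F)
after:  towers=[A; B/D; E; F; G] holding=C

towers=[A; B/D; E; F; G] holding=C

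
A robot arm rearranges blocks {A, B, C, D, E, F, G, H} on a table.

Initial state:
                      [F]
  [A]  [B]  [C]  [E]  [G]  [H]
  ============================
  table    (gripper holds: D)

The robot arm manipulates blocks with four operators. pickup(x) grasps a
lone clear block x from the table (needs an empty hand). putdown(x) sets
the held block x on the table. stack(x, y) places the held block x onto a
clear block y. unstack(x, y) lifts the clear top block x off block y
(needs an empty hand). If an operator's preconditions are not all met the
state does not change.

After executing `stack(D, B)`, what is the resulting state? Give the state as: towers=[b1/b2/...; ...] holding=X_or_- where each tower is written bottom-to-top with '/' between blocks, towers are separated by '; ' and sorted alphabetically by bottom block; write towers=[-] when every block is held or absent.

towers=[A; B/D; C; E; G/F; H] holding=-

before: towers=[A; B; C; E; G/F; H] holding=D
pre[stack(D, B)]: holding(D) ok, clear(B) ok, D≠B ok
all met → apply stack(D, B)
after:  towers=[A; B/D; C; E; G/F; H] holding=-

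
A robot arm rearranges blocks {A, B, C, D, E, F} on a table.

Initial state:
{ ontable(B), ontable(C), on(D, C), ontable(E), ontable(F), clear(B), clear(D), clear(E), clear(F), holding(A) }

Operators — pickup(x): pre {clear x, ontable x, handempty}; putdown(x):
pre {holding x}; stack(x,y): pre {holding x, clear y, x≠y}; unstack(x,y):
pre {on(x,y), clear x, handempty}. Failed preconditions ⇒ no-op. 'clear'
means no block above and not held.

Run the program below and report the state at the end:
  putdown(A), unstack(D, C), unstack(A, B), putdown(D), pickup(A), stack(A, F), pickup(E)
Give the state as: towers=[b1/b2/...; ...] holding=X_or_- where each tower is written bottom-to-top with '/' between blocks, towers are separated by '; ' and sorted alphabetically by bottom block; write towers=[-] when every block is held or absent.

step 1 (putdown(A)): towers=[A; B; C/D; E; F] holding=-
step 2 (unstack(D, C)): towers=[A; B; C; E; F] holding=D
step 3 (unstack(A, B)) [no-op]: towers=[A; B; C; E; F] holding=D
step 4 (putdown(D)): towers=[A; B; C; D; E; F] holding=-
step 5 (pickup(A)): towers=[B; C; D; E; F] holding=A
step 6 (stack(A, F)): towers=[B; C; D; E; F/A] holding=-
step 7 (pickup(E)): towers=[B; C; D; F/A] holding=E

towers=[B; C; D; F/A] holding=E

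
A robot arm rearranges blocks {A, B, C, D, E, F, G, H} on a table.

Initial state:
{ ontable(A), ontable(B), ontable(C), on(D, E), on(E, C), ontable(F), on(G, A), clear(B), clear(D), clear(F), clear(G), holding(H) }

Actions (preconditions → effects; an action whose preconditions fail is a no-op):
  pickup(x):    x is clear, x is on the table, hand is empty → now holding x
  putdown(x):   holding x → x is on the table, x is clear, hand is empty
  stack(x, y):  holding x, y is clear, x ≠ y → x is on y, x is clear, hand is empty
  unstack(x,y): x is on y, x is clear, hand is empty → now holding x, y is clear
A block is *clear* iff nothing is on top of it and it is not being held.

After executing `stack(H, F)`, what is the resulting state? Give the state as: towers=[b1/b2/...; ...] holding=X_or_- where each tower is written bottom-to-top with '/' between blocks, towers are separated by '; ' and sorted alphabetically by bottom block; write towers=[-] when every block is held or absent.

towers=[A/G; B; C/E/D; F/H] holding=-

before: towers=[A/G; B; C/E/D; F] holding=H
pre[stack(H, F)]: holding(H) ok, clear(F) ok, H≠F ok
all met → apply stack(H, F)
after:  towers=[A/G; B; C/E/D; F/H] holding=-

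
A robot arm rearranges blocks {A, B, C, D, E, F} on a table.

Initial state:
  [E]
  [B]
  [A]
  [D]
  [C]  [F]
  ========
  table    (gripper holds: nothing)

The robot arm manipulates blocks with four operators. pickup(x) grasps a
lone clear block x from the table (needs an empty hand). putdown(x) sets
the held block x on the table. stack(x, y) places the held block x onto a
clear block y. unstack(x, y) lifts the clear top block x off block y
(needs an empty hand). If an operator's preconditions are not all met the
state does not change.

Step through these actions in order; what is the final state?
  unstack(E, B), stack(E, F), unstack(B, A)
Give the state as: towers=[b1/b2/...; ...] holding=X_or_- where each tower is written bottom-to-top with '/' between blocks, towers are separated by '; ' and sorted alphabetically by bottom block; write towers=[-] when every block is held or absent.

towers=[C/D/A; F/E] holding=B

step 1 (unstack(E, B)): towers=[C/D/A/B; F] holding=E
step 2 (stack(E, F)): towers=[C/D/A/B; F/E] holding=-
step 3 (unstack(B, A)): towers=[C/D/A; F/E] holding=B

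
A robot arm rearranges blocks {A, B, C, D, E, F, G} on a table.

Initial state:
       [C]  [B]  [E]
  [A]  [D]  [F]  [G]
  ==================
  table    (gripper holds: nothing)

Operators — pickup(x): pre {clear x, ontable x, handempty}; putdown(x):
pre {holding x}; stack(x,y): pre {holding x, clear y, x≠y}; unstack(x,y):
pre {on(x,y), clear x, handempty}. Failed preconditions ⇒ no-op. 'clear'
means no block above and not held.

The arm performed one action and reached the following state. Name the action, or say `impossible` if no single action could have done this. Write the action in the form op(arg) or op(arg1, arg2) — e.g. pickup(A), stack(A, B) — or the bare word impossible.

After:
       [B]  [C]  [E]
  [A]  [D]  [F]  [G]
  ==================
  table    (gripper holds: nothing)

target: towers=[A; D/B; F/C; G/E] holding=-
     unstack(B, F) → towers=[A; D/C; F; G/E] holding=B
         pickup(A) → towers=[D/C; F/B; G/E] holding=A
     unstack(E, G) → towers=[A; D/C; F/B; G] holding=E
     unstack(C, D) → towers=[A; D; F/B; G/E] holding=C
none of the 4 applicable actions match → impossible

impossible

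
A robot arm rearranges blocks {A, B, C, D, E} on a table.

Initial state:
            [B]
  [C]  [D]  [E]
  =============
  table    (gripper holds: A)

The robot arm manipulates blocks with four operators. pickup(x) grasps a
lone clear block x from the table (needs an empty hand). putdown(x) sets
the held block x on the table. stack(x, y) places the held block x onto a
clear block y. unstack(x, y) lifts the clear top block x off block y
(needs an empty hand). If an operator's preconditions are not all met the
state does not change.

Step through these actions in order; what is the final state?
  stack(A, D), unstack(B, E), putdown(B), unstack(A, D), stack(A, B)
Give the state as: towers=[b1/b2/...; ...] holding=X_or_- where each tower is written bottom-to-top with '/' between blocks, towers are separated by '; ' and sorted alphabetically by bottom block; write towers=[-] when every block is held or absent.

step 1 (stack(A, D)): towers=[C; D/A; E/B] holding=-
step 2 (unstack(B, E)): towers=[C; D/A; E] holding=B
step 3 (putdown(B)): towers=[B; C; D/A; E] holding=-
step 4 (unstack(A, D)): towers=[B; C; D; E] holding=A
step 5 (stack(A, B)): towers=[B/A; C; D; E] holding=-

towers=[B/A; C; D; E] holding=-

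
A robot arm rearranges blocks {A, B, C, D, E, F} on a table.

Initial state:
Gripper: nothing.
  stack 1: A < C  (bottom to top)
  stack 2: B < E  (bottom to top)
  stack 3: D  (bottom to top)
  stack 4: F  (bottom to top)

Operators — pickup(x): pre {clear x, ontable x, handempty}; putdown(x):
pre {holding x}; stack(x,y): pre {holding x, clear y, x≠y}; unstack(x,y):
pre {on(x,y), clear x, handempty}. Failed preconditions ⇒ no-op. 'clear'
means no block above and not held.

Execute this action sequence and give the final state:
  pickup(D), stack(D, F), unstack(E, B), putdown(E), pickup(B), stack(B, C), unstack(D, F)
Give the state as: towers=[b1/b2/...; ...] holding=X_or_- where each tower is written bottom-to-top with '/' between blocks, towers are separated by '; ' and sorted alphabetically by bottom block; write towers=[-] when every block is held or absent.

step 1 (pickup(D)): towers=[A/C; B/E; F] holding=D
step 2 (stack(D, F)): towers=[A/C; B/E; F/D] holding=-
step 3 (unstack(E, B)): towers=[A/C; B; F/D] holding=E
step 4 (putdown(E)): towers=[A/C; B; E; F/D] holding=-
step 5 (pickup(B)): towers=[A/C; E; F/D] holding=B
step 6 (stack(B, C)): towers=[A/C/B; E; F/D] holding=-
step 7 (unstack(D, F)): towers=[A/C/B; E; F] holding=D

towers=[A/C/B; E; F] holding=D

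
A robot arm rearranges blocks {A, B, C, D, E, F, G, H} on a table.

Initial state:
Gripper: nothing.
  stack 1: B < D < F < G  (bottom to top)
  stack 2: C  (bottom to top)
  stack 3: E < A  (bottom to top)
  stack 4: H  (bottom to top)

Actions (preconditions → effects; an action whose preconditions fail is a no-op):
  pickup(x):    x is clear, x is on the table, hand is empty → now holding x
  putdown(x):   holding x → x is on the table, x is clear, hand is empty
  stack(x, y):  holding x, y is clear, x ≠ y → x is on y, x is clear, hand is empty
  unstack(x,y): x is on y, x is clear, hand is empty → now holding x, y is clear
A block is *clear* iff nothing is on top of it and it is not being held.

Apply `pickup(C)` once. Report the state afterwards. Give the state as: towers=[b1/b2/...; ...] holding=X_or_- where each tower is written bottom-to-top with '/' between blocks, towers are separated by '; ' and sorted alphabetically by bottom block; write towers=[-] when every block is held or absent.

towers=[B/D/F/G; E/A; H] holding=C

before: towers=[B/D/F/G; C; E/A; H] holding=-
pre[pickup(C)]: clear(C) ✓, ontable(C) ✓, handempty ✓
all met → apply pickup(C)
after:  towers=[B/D/F/G; E/A; H] holding=C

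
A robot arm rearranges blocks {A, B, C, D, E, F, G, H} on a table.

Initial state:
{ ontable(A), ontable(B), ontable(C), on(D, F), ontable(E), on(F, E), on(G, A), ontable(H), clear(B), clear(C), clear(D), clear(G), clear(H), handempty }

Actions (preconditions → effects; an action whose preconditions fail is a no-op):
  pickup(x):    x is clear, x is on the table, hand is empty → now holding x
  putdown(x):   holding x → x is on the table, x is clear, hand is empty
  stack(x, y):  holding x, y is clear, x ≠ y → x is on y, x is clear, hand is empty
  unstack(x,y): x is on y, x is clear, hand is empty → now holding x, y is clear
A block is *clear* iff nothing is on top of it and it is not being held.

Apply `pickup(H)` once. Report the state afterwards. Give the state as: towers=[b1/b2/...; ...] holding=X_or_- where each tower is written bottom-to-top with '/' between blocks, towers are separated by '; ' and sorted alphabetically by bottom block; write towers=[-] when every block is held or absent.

before: towers=[A/G; B; C; E/F/D; H] holding=-
pre[pickup(H)]: clear(H) yes, ontable(H) yes, handempty yes
all met → apply pickup(H)
after:  towers=[A/G; B; C; E/F/D] holding=H

towers=[A/G; B; C; E/F/D] holding=H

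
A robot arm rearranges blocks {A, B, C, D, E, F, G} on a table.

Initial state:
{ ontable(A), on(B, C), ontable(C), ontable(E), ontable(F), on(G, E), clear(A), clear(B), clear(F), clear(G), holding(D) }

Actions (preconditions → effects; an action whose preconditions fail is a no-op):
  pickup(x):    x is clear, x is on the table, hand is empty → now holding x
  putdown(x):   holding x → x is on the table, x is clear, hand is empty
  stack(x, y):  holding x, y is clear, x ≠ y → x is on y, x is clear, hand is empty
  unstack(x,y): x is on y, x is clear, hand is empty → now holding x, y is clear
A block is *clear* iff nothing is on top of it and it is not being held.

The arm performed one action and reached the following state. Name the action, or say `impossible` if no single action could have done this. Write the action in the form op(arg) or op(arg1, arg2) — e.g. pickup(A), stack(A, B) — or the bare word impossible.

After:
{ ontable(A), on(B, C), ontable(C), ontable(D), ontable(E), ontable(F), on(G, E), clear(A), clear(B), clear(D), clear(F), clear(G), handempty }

putdown(D)

target: towers=[A; C/B; D; E/G; F] holding=-
        putdown(D) → towers=[A; C/B; D; E/G; F] holding=-  ← match
       stack(D, B) → towers=[A; C/B/D; E/G; F] holding=-
       stack(D, F) → towers=[A; C/B; E/G; F/D] holding=-
       stack(D, G) → towers=[A; C/B; E/G/D; F] holding=-
       stack(D, A) → towers=[A/D; C/B; E/G; F] holding=-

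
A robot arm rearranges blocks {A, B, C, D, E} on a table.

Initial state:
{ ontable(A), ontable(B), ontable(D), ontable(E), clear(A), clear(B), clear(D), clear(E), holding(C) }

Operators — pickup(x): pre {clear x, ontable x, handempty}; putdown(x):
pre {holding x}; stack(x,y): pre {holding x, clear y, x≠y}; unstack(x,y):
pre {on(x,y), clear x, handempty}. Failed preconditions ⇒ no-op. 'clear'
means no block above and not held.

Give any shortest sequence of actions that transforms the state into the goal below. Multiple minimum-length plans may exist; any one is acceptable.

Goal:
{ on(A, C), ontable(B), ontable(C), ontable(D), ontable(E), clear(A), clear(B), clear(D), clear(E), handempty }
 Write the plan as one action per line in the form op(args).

step 1 (putdown(C)): towers=[A; B; C; D; E] holding=-
step 2 (pickup(A)): towers=[B; C; D; E] holding=A
step 3 (stack(A, C)): towers=[B; C/A; D; E] holding=-
goal check: towers=[B; C/A; D; E] holding=- — reached (length 3, optimal by BFS)

putdown(C)
pickup(A)
stack(A, C)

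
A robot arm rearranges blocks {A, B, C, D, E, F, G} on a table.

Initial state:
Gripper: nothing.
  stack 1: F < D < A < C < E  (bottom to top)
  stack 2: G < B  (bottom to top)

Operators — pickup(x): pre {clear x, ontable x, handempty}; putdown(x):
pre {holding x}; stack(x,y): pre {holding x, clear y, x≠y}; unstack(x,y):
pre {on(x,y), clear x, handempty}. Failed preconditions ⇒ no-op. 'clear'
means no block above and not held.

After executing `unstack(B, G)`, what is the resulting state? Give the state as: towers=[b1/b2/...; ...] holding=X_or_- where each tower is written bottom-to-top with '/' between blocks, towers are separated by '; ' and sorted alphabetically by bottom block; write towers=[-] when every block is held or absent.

before: towers=[F/D/A/C/E; G/B] holding=-
pre[unstack(B, G)]: on(B,G) yes, clear(B) yes, handempty yes
all met → apply unstack(B, G)
after:  towers=[F/D/A/C/E; G] holding=B

towers=[F/D/A/C/E; G] holding=B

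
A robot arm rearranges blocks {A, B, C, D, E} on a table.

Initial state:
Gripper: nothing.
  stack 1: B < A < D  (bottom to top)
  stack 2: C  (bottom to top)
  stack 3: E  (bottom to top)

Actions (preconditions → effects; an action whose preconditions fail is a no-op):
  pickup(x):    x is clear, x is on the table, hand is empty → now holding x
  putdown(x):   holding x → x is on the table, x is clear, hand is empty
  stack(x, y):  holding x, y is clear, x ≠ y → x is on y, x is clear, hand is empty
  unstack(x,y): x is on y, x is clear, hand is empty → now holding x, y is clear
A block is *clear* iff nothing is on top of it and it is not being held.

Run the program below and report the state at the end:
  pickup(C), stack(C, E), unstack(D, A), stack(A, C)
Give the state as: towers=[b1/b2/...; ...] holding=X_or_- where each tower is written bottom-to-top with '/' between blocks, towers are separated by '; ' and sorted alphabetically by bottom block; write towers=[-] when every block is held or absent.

step 1 (pickup(C)): towers=[B/A/D; E] holding=C
step 2 (stack(C, E)): towers=[B/A/D; E/C] holding=-
step 3 (unstack(D, A)): towers=[B/A; E/C] holding=D
step 4 (stack(A, C)) [no-op]: towers=[B/A; E/C] holding=D

towers=[B/A; E/C] holding=D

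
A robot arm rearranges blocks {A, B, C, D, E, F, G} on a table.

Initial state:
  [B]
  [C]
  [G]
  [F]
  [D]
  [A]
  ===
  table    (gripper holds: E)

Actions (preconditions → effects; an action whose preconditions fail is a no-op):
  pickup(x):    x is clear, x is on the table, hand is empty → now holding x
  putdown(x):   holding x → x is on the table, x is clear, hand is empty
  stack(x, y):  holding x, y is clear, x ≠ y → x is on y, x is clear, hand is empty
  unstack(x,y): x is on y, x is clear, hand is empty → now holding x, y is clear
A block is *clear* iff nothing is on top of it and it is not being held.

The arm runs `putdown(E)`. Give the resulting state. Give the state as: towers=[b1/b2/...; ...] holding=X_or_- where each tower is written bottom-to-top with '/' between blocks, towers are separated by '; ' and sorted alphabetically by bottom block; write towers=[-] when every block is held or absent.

before: towers=[A/D/F/G/C/B] holding=E
pre[putdown(E)]: holding(E) ✓
all met → apply putdown(E)
after:  towers=[A/D/F/G/C/B; E] holding=-

towers=[A/D/F/G/C/B; E] holding=-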